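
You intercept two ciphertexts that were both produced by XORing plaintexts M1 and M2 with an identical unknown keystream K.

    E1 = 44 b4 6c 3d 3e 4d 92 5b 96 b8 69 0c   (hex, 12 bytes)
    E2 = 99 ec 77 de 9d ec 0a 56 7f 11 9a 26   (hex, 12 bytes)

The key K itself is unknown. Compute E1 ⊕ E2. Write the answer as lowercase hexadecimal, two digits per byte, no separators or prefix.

dd581be3a3a1980de9a9f32a

E1 ⊕ E2 = (M1 ⊕ K) ⊕ (M2 ⊕ K) = M1 ⊕ M2 — the shared key cancels under XOR.
44 xor 99 = dd
b4 xor ec = 58
6c xor 77 = 1b
3d xor de = e3
3e xor 9d = a3
4d xor ec = a1
92 xor 0a = 98
5b xor 56 = 0d
96 xor 7f = e9
b8 xor 11 = a9
69 xor 9a = f3
0c xor 26 = 2a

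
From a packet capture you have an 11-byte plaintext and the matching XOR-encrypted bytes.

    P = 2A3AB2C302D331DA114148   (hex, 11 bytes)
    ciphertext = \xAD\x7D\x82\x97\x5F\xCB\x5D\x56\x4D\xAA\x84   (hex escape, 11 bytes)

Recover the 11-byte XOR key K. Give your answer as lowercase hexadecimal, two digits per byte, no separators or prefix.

874730545d186c8c5cebcc

Since ciphertext = P ⊕ K, XORing both sides with P gives K = P ⊕ ciphertext.
00101010 ^ 10101101 = 10000111
00111010 ^ 01111101 = 01000111
10110010 ^ 10000010 = 00110000
11000011 ^ 10010111 = 01010100
00000010 ^ 01011111 = 01011101
11010011 ^ 11001011 = 00011000
00110001 ^ 01011101 = 01101100
11011010 ^ 01010110 = 10001100
00010001 ^ 01001101 = 01011100
01000001 ^ 10101010 = 11101011
01001000 ^ 10000100 = 11001100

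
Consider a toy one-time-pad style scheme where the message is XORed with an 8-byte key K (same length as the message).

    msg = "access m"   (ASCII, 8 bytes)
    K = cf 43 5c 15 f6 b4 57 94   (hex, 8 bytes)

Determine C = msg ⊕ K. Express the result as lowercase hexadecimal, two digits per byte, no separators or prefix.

ae203f7085c777f9

01100001 XOR 11001111 = 10101110
01100011 XOR 01000011 = 00100000
01100011 XOR 01011100 = 00111111
01100101 XOR 00010101 = 01110000
01110011 XOR 11110110 = 10000101
01110011 XOR 10110100 = 11000111
00100000 XOR 01010111 = 01110111
01101101 XOR 10010100 = 11111001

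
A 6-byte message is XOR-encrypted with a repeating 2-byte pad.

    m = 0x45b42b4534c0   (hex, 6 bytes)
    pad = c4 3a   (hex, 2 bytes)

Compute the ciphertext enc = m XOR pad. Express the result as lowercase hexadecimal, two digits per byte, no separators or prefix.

The 2-byte key repeats, so the effective keystream is c4 3a c4 3a c4 3a.
byte 0: 45 ^ c4 = 81
byte 1: b4 ^ 3a = 8e
byte 2: 2b ^ c4 = ef
byte 3: 45 ^ 3a = 7f
byte 4: 34 ^ c4 = f0
byte 5: c0 ^ 3a = fa

818eef7ff0fa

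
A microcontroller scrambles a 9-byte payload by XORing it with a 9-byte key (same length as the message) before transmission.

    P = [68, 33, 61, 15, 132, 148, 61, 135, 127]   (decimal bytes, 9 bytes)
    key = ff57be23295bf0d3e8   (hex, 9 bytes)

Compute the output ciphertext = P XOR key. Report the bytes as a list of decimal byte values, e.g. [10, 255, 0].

[187, 118, 131, 44, 173, 207, 205, 84, 151]

XOR is its own inverse, so applying the key byte-wise gives the result directly.
44 XOR ff = bb
21 XOR 57 = 76
3d XOR be = 83
0f XOR 23 = 2c
84 XOR 29 = ad
94 XOR 5b = cf
3d XOR f0 = cd
87 XOR d3 = 54
7f XOR e8 = 97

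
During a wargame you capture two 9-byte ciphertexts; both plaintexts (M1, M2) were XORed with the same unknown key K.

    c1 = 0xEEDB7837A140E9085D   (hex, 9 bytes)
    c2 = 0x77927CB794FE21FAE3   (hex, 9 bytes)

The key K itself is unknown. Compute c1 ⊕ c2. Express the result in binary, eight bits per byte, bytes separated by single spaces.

c1 ⊕ c2 = (M1 ⊕ K) ⊕ (M2 ⊕ K) = M1 ⊕ M2 — the shared key cancels under XOR.
byte 0: 238 xor 119 = 153
byte 1: 219 xor 146 =  73
byte 2: 120 xor 124 =   4
byte 3:  55 xor 183 = 128
byte 4: 161 xor 148 =  53
byte 5:  64 xor 254 = 190
byte 6: 233 xor  33 = 200
byte 7:   8 xor 250 = 242
byte 8:  93 xor 227 = 190

10011001 01001001 00000100 10000000 00110101 10111110 11001000 11110010 10111110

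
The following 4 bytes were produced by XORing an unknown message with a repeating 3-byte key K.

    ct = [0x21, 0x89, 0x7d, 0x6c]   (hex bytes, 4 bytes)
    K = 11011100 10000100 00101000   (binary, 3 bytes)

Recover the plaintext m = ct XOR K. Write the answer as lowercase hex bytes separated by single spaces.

fd 0d 55 b0

The 3-byte key repeats, so the effective keystream is dc 84 28 dc.
byte 0:  33 ⊕ 220 = 253
byte 1: 137 ⊕ 132 =  13
byte 2: 125 ⊕  40 =  85
byte 3: 108 ⊕ 220 = 176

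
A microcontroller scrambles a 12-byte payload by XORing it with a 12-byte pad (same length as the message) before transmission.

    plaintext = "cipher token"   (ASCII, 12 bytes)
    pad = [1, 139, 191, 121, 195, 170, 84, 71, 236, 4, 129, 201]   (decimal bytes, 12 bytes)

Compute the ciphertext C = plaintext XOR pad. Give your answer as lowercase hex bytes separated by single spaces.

62 e2 cf 11 a6 d8 74 33 83 6f e4 a7

XOR is its own inverse, so applying the key byte-wise gives the result directly.
63 ⊕ 01 = 62
69 ⊕ 8b = e2
70 ⊕ bf = cf
68 ⊕ 79 = 11
65 ⊕ c3 = a6
72 ⊕ aa = d8
20 ⊕ 54 = 74
74 ⊕ 47 = 33
6f ⊕ ec = 83
6b ⊕ 04 = 6f
65 ⊕ 81 = e4
6e ⊕ c9 = a7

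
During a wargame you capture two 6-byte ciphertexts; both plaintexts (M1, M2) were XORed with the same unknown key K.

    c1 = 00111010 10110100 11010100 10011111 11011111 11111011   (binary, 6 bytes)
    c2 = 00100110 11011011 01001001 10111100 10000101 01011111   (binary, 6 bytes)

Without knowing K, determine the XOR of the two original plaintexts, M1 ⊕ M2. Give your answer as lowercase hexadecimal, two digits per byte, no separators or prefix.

1c6f9d235aa4

c1 ⊕ c2 = (M1 ⊕ K) ⊕ (M2 ⊕ K) = M1 ⊕ M2 — the shared key cancels under XOR.
 58 ^  38 =  28
180 ^ 219 = 111
212 ^  73 = 157
159 ^ 188 =  35
223 ^ 133 =  90
251 ^  95 = 164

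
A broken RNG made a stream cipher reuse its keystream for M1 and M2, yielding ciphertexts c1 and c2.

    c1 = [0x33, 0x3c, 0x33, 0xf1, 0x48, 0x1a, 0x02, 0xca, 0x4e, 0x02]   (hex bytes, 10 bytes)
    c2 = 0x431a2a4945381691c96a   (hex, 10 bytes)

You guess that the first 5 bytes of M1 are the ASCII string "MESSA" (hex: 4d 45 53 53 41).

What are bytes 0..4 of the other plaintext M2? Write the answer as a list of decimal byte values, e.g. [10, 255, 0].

[61, 99, 74, 235, 76]

First, c1 ⊕ c2 = (M1 ⊕ K) ⊕ (M2 ⊕ K) = M1 ⊕ M2, so the key drops out. Then M2 = (M1 ⊕ M2) ⊕ M1 over the first 5 bytes.
byte 0: (33 ⊕ 43) ⊕ 4d = 70 ⊕ 4d = 3d
byte 1: (3c ⊕ 1a) ⊕ 45 = 26 ⊕ 45 = 63
byte 2: (33 ⊕ 2a) ⊕ 53 = 19 ⊕ 53 = 4a
byte 3: (f1 ⊕ 49) ⊕ 53 = b8 ⊕ 53 = eb
byte 4: (48 ⊕ 45) ⊕ 41 = 0d ⊕ 41 = 4c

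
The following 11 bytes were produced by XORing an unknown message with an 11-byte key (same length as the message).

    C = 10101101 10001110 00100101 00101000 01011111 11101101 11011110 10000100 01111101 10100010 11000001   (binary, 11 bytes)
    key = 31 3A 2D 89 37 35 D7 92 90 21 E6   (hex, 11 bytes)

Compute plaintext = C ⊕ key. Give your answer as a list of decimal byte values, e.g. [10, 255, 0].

[156, 180, 8, 161, 104, 216, 9, 22, 237, 131, 39]

ad xor 31 = 9c
8e xor 3a = b4
25 xor 2d = 08
28 xor 89 = a1
5f xor 37 = 68
ed xor 35 = d8
de xor d7 = 09
84 xor 92 = 16
7d xor 90 = ed
a2 xor 21 = 83
c1 xor e6 = 27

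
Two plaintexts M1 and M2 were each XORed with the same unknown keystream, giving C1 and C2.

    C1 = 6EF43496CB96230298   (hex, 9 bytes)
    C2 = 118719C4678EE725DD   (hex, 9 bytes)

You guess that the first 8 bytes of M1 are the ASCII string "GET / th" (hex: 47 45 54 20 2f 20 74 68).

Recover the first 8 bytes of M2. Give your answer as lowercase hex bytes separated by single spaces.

First, C1 ⊕ C2 = (M1 ⊕ K) ⊕ (M2 ⊕ K) = M1 ⊕ M2, so the key drops out. Then M2 = (M1 ⊕ M2) ⊕ M1 over the first 8 bytes.
byte 0: (6e ⊕ 11) ⊕ 47 = 7f ⊕ 47 = 38
byte 1: (f4 ⊕ 87) ⊕ 45 = 73 ⊕ 45 = 36
byte 2: (34 ⊕ 19) ⊕ 54 = 2d ⊕ 54 = 79
byte 3: (96 ⊕ c4) ⊕ 20 = 52 ⊕ 20 = 72
byte 4: (cb ⊕ 67) ⊕ 2f = ac ⊕ 2f = 83
byte 5: (96 ⊕ 8e) ⊕ 20 = 18 ⊕ 20 = 38
byte 6: (23 ⊕ e7) ⊕ 74 = c4 ⊕ 74 = b0
byte 7: (02 ⊕ 25) ⊕ 68 = 27 ⊕ 68 = 4f

38 36 79 72 83 38 b0 4f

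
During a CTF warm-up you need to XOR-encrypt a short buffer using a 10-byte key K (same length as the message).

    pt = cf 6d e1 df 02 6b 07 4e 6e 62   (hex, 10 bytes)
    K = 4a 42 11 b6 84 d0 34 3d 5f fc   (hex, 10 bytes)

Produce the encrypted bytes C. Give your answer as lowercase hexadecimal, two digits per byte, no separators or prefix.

852ff06986bb3373319e

byte 0: cf XOR 4a = 85
byte 1: 6d XOR 42 = 2f
byte 2: e1 XOR 11 = f0
byte 3: df XOR b6 = 69
byte 4: 02 XOR 84 = 86
byte 5: 6b XOR d0 = bb
byte 6: 07 XOR 34 = 33
byte 7: 4e XOR 3d = 73
byte 8: 6e XOR 5f = 31
byte 9: 62 XOR fc = 9e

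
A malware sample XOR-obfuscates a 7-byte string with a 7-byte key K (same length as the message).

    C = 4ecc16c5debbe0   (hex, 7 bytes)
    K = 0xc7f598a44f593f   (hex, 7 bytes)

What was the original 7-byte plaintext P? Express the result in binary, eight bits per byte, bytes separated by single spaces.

10001001 00111001 10001110 01100001 10010001 11100010 11011111

byte 0: 01001110 XOR 11000111 = 10001001
byte 1: 11001100 XOR 11110101 = 00111001
byte 2: 00010110 XOR 10011000 = 10001110
byte 3: 11000101 XOR 10100100 = 01100001
byte 4: 11011110 XOR 01001111 = 10010001
byte 5: 10111011 XOR 01011001 = 11100010
byte 6: 11100000 XOR 00111111 = 11011111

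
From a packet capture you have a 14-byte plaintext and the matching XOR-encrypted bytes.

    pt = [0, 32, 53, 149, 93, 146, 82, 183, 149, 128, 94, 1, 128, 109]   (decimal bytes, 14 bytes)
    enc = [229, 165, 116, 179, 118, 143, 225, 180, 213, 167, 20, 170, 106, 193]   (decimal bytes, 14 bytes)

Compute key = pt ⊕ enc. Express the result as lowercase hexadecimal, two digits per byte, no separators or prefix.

Since enc = pt ⊕ key, XORing both sides with pt gives key = pt ⊕ enc.
00000000 xor 11100101 = 11100101
00100000 xor 10100101 = 10000101
00110101 xor 01110100 = 01000001
10010101 xor 10110011 = 00100110
01011101 xor 01110110 = 00101011
10010010 xor 10001111 = 00011101
01010010 xor 11100001 = 10110011
10110111 xor 10110100 = 00000011
10010101 xor 11010101 = 01000000
10000000 xor 10100111 = 00100111
01011110 xor 00010100 = 01001010
00000001 xor 10101010 = 10101011
10000000 xor 01101010 = 11101010
01101101 xor 11000001 = 10101100

e58541262b1db30340274aabeaac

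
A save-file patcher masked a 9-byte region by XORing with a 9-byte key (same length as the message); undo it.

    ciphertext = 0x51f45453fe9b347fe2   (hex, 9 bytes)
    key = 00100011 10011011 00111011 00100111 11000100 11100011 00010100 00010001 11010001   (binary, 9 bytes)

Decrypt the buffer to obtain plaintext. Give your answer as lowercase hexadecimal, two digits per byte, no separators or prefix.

726f6f743a78206e33

XOR is its own inverse, so applying the key byte-wise gives the result directly.
51 XOR 23 = 72
f4 XOR 9b = 6f
54 XOR 3b = 6f
53 XOR 27 = 74
fe XOR c4 = 3a
9b XOR e3 = 78
34 XOR 14 = 20
7f XOR 11 = 6e
e2 XOR d1 = 33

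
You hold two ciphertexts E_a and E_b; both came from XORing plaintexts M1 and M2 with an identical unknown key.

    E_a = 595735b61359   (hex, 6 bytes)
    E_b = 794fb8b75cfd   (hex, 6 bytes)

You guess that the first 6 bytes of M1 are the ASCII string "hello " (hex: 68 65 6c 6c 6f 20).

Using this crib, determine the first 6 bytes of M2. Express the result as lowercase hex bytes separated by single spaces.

First, E_a ⊕ E_b = (M1 ⊕ K) ⊕ (M2 ⊕ K) = M1 ⊕ M2, so the key drops out. Then M2 = (M1 ⊕ M2) ⊕ M1 over the first 6 bytes.
byte 0: (59 ⊕ 79) ⊕ 68 = 20 ⊕ 68 = 48
byte 1: (57 ⊕ 4f) ⊕ 65 = 18 ⊕ 65 = 7d
byte 2: (35 ⊕ b8) ⊕ 6c = 8d ⊕ 6c = e1
byte 3: (b6 ⊕ b7) ⊕ 6c = 01 ⊕ 6c = 6d
byte 4: (13 ⊕ 5c) ⊕ 6f = 4f ⊕ 6f = 20
byte 5: (59 ⊕ fd) ⊕ 20 = a4 ⊕ 20 = 84

48 7d e1 6d 20 84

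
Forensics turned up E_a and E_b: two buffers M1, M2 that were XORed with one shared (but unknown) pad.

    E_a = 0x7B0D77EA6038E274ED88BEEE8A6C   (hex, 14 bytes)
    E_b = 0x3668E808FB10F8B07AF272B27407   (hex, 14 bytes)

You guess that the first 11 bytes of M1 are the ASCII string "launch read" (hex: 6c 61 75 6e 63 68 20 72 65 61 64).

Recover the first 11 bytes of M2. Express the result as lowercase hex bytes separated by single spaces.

First, E_a ⊕ E_b = (M1 ⊕ K) ⊕ (M2 ⊕ K) = M1 ⊕ M2, so the key drops out. Then M2 = (M1 ⊕ M2) ⊕ M1 over the first 11 bytes.
byte 0: (7b XOR 36) XOR 6c = 4d XOR 6c = 21
byte 1: (0d XOR 68) XOR 61 = 65 XOR 61 = 04
byte 2: (77 XOR e8) XOR 75 = 9f XOR 75 = ea
byte 3: (ea XOR 08) XOR 6e = e2 XOR 6e = 8c
byte 4: (60 XOR fb) XOR 63 = 9b XOR 63 = f8
byte 5: (38 XOR 10) XOR 68 = 28 XOR 68 = 40
byte 6: (e2 XOR f8) XOR 20 = 1a XOR 20 = 3a
byte 7: (74 XOR b0) XOR 72 = c4 XOR 72 = b6
byte 8: (ed XOR 7a) XOR 65 = 97 XOR 65 = f2
byte 9: (88 XOR f2) XOR 61 = 7a XOR 61 = 1b
byte 10: (be XOR 72) XOR 64 = cc XOR 64 = a8

21 04 ea 8c f8 40 3a b6 f2 1b a8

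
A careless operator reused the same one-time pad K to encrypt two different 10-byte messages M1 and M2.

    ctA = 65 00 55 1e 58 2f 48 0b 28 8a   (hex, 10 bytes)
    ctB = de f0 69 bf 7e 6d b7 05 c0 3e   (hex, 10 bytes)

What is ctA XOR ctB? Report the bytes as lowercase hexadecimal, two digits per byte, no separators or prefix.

bbf03ca12642ff0ee8b4

ctA ⊕ ctB = (M1 ⊕ K) ⊕ (M2 ⊕ K) = M1 ⊕ M2 — the shared key cancels under XOR.
byte 0: 01100101 ⊕ 11011110 = 10111011
byte 1: 00000000 ⊕ 11110000 = 11110000
byte 2: 01010101 ⊕ 01101001 = 00111100
byte 3: 00011110 ⊕ 10111111 = 10100001
byte 4: 01011000 ⊕ 01111110 = 00100110
byte 5: 00101111 ⊕ 01101101 = 01000010
byte 6: 01001000 ⊕ 10110111 = 11111111
byte 7: 00001011 ⊕ 00000101 = 00001110
byte 8: 00101000 ⊕ 11000000 = 11101000
byte 9: 10001010 ⊕ 00111110 = 10110100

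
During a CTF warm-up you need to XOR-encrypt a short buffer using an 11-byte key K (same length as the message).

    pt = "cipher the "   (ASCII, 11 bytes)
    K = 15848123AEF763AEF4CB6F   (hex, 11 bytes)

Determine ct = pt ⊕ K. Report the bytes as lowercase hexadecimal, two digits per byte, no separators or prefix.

XOR is its own inverse, so applying the key byte-wise gives the result directly.
63 ^ 15 = 76
69 ^ 84 = ed
70 ^ 81 = f1
68 ^ 23 = 4b
65 ^ ae = cb
72 ^ f7 = 85
20 ^ 63 = 43
74 ^ ae = da
68 ^ f4 = 9c
65 ^ cb = ae
20 ^ 6f = 4f

76edf14bcb8543da9cae4f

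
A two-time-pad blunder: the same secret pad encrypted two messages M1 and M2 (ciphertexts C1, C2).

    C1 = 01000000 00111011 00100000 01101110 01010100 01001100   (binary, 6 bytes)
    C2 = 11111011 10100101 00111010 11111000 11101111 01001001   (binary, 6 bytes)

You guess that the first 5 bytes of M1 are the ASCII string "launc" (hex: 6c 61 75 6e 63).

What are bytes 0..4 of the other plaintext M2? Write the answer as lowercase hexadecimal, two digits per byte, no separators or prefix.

d7ff6ff8d8

First, C1 ⊕ C2 = (M1 ⊕ K) ⊕ (M2 ⊕ K) = M1 ⊕ M2, so the key drops out. Then M2 = (M1 ⊕ M2) ⊕ M1 over the first 5 bytes.
byte 0: (40 xor fb) xor 6c = bb xor 6c = d7
byte 1: (3b xor a5) xor 61 = 9e xor 61 = ff
byte 2: (20 xor 3a) xor 75 = 1a xor 75 = 6f
byte 3: (6e xor f8) xor 6e = 96 xor 6e = f8
byte 4: (54 xor ef) xor 63 = bb xor 63 = d8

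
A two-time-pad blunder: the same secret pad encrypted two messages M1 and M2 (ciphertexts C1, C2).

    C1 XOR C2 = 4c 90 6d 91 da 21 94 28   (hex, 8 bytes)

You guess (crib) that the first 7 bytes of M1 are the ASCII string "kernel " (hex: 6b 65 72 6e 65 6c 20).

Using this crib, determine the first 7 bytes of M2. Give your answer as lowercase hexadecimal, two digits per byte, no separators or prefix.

27f51fffbf4db4

Since C1 ⊕ C2 = M1 ⊕ M2, XORing with the guessed M1 bytes yields the corresponding M2 bytes: M2 = (C1 ⊕ C2) ⊕ M1.
4c XOR 6b = 27
90 XOR 65 = f5
6d XOR 72 = 1f
91 XOR 6e = ff
da XOR 65 = bf
21 XOR 6c = 4d
94 XOR 20 = b4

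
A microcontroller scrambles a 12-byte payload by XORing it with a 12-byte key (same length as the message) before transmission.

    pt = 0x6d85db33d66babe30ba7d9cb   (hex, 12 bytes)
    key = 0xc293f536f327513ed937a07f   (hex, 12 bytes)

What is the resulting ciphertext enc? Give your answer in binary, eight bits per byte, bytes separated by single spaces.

10101111 00010110 00101110 00000101 00100101 01001100 11111010 11011101 11010010 10010000 01111001 10110100

XOR is its own inverse, so applying the key byte-wise gives the result directly.
byte 0: 6d xor c2 = af
byte 1: 85 xor 93 = 16
byte 2: db xor f5 = 2e
byte 3: 33 xor 36 = 05
byte 4: d6 xor f3 = 25
byte 5: 6b xor 27 = 4c
byte 6: ab xor 51 = fa
byte 7: e3 xor 3e = dd
byte 8: 0b xor d9 = d2
byte 9: a7 xor 37 = 90
byte 10: d9 xor a0 = 79
byte 11: cb xor 7f = b4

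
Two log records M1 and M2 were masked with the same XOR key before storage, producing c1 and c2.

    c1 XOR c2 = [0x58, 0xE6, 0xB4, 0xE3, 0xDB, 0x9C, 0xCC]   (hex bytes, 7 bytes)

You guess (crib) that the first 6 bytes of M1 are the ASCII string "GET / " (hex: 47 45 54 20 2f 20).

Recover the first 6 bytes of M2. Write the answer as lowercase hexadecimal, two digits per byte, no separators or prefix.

Since c1 ⊕ c2 = M1 ⊕ M2, XORing with the guessed M1 bytes yields the corresponding M2 bytes: M2 = (c1 ⊕ c2) ⊕ M1.
58 ^ 47 = 1f
e6 ^ 45 = a3
b4 ^ 54 = e0
e3 ^ 20 = c3
db ^ 2f = f4
9c ^ 20 = bc

1fa3e0c3f4bc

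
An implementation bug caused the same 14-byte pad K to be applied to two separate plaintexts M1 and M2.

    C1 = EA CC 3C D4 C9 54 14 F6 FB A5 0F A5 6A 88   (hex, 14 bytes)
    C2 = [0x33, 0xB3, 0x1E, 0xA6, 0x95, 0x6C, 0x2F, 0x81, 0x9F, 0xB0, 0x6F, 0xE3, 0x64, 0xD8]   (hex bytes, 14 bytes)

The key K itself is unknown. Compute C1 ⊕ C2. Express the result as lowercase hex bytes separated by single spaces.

d9 7f 22 72 5c 38 3b 77 64 15 60 46 0e 50

C1 ⊕ C2 = (M1 ⊕ K) ⊕ (M2 ⊕ K) = M1 ⊕ M2 — the shared key cancels under XOR.
234 ^  51 = 217
204 ^ 179 = 127
 60 ^  30 =  34
212 ^ 166 = 114
201 ^ 149 =  92
 84 ^ 108 =  56
 20 ^  47 =  59
246 ^ 129 = 119
251 ^ 159 = 100
165 ^ 176 =  21
 15 ^ 111 =  96
165 ^ 227 =  70
106 ^ 100 =  14
136 ^ 216 =  80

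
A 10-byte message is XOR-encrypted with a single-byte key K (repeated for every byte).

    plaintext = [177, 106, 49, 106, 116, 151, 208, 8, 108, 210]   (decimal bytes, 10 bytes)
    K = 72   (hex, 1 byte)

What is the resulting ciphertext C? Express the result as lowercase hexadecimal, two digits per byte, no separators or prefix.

The 1-byte key repeats, so the effective keystream is 72 72 72 72 72 72 72 72 72 72.
byte 0: b1 xor 72 = c3
byte 1: 6a xor 72 = 18
byte 2: 31 xor 72 = 43
byte 3: 6a xor 72 = 18
byte 4: 74 xor 72 = 06
byte 5: 97 xor 72 = e5
byte 6: d0 xor 72 = a2
byte 7: 08 xor 72 = 7a
byte 8: 6c xor 72 = 1e
byte 9: d2 xor 72 = a0

c318431806e5a27a1ea0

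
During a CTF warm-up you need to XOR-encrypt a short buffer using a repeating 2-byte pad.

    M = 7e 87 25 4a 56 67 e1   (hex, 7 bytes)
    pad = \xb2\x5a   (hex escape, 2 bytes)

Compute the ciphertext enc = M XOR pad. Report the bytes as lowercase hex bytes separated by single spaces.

cc dd 97 10 e4 3d 53

The 2-byte key repeats, so the effective keystream is b2 5a b2 5a b2 5a b2.
byte 0: 126 XOR 178 = 204
byte 1: 135 XOR  90 = 221
byte 2:  37 XOR 178 = 151
byte 3:  74 XOR  90 =  16
byte 4:  86 XOR 178 = 228
byte 5: 103 XOR  90 =  61
byte 6: 225 XOR 178 =  83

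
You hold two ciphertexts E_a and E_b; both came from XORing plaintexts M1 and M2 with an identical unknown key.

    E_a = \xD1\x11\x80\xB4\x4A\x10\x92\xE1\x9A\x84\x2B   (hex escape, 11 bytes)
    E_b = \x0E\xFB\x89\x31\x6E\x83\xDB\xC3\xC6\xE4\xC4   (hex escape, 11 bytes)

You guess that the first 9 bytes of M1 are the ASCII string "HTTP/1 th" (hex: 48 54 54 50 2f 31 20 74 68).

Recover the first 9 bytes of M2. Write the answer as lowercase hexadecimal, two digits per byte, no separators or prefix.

97be5dd50ba2695634

First, E_a ⊕ E_b = (M1 ⊕ K) ⊕ (M2 ⊕ K) = M1 ⊕ M2, so the key drops out. Then M2 = (M1 ⊕ M2) ⊕ M1 over the first 9 bytes.
byte 0: (d1 ⊕ 0e) ⊕ 48 = df ⊕ 48 = 97
byte 1: (11 ⊕ fb) ⊕ 54 = ea ⊕ 54 = be
byte 2: (80 ⊕ 89) ⊕ 54 = 09 ⊕ 54 = 5d
byte 3: (b4 ⊕ 31) ⊕ 50 = 85 ⊕ 50 = d5
byte 4: (4a ⊕ 6e) ⊕ 2f = 24 ⊕ 2f = 0b
byte 5: (10 ⊕ 83) ⊕ 31 = 93 ⊕ 31 = a2
byte 6: (92 ⊕ db) ⊕ 20 = 49 ⊕ 20 = 69
byte 7: (e1 ⊕ c3) ⊕ 74 = 22 ⊕ 74 = 56
byte 8: (9a ⊕ c6) ⊕ 68 = 5c ⊕ 68 = 34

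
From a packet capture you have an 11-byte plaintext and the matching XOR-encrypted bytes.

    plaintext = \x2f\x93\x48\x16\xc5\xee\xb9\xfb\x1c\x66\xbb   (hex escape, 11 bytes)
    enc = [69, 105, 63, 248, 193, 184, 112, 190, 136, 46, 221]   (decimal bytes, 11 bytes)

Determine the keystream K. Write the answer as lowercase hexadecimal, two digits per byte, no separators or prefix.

Since enc = plaintext ⊕ K, XORing both sides with plaintext gives K = plaintext ⊕ enc.
00101111 xor 01000101 = 01101010
10010011 xor 01101001 = 11111010
01001000 xor 00111111 = 01110111
00010110 xor 11111000 = 11101110
11000101 xor 11000001 = 00000100
11101110 xor 10111000 = 01010110
10111001 xor 01110000 = 11001001
11111011 xor 10111110 = 01000101
00011100 xor 10001000 = 10010100
01100110 xor 00101110 = 01001000
10111011 xor 11011101 = 01100110

6afa77ee0456c945944866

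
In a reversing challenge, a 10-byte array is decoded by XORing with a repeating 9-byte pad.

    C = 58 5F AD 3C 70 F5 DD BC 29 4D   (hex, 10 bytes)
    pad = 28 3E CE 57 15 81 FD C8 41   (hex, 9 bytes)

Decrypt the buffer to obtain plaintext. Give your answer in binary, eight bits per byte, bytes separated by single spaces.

01110000 01100001 01100011 01101011 01100101 01110100 00100000 01110100 01101000 01100101

The 9-byte key repeats, so the effective keystream is 28 3e ce 57 15 81 fd c8 41 28.
byte 0: 58 xor 28 = 70
byte 1: 5f xor 3e = 61
byte 2: ad xor ce = 63
byte 3: 3c xor 57 = 6b
byte 4: 70 xor 15 = 65
byte 5: f5 xor 81 = 74
byte 6: dd xor fd = 20
byte 7: bc xor c8 = 74
byte 8: 29 xor 41 = 68
byte 9: 4d xor 28 = 65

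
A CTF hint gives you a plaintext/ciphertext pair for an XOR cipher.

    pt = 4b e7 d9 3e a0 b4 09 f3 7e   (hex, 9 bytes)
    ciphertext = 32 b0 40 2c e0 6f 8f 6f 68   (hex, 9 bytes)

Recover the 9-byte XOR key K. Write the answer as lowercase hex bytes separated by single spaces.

Since ciphertext = pt ⊕ K, XORing both sides with pt gives K = pt ⊕ ciphertext.
 75 xor  50 = 121
231 xor 176 =  87
217 xor  64 = 153
 62 xor  44 =  18
160 xor 224 =  64
180 xor 111 = 219
  9 xor 143 = 134
243 xor 111 = 156
126 xor 104 =  22

79 57 99 12 40 db 86 9c 16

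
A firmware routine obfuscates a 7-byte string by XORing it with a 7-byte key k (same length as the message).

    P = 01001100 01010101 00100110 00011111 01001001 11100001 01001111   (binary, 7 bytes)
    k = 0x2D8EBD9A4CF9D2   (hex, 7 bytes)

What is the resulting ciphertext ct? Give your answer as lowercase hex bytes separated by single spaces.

61 db 9b 85 05 18 9d

4c XOR 2d = 61
55 XOR 8e = db
26 XOR bd = 9b
1f XOR 9a = 85
49 XOR 4c = 05
e1 XOR f9 = 18
4f XOR d2 = 9d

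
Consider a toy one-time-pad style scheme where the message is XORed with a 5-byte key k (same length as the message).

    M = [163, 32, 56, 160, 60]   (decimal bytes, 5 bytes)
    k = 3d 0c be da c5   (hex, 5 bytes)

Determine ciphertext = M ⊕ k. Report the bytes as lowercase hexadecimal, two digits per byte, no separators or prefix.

9e2c867af9

XOR is its own inverse, so applying the key byte-wise gives the result directly.
163 xor  61 = 158
 32 xor  12 =  44
 56 xor 190 = 134
160 xor 218 = 122
 60 xor 197 = 249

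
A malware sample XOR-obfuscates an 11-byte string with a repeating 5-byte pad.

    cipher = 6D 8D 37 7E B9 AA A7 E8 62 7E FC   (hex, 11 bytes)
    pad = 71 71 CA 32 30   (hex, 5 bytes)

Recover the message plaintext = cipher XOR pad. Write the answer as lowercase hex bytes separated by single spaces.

1c fc fd 4c 89 db d6 22 50 4e 8d

The 5-byte key repeats, so the effective keystream is 71 71 ca 32 30 71 71 ca 32 30 71.
byte 0: 6d XOR 71 = 1c
byte 1: 8d XOR 71 = fc
byte 2: 37 XOR ca = fd
byte 3: 7e XOR 32 = 4c
byte 4: b9 XOR 30 = 89
byte 5: aa XOR 71 = db
byte 6: a7 XOR 71 = d6
byte 7: e8 XOR ca = 22
byte 8: 62 XOR 32 = 50
byte 9: 7e XOR 30 = 4e
byte 10: fc XOR 71 = 8d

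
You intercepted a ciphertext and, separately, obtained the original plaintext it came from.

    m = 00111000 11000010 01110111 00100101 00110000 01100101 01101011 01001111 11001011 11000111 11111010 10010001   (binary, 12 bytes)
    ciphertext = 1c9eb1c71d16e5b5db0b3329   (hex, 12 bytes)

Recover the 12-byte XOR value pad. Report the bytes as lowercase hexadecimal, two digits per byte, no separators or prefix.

Since ciphertext = m ⊕ pad, XORing both sides with m gives pad = m ⊕ ciphertext.
00111000 ⊕ 00011100 = 00100100
11000010 ⊕ 10011110 = 01011100
01110111 ⊕ 10110001 = 11000110
00100101 ⊕ 11000111 = 11100010
00110000 ⊕ 00011101 = 00101101
01100101 ⊕ 00010110 = 01110011
01101011 ⊕ 11100101 = 10001110
01001111 ⊕ 10110101 = 11111010
11001011 ⊕ 11011011 = 00010000
11000111 ⊕ 00001011 = 11001100
11111010 ⊕ 00110011 = 11001001
10010001 ⊕ 00101001 = 10111000

245cc6e22d738efa10ccc9b8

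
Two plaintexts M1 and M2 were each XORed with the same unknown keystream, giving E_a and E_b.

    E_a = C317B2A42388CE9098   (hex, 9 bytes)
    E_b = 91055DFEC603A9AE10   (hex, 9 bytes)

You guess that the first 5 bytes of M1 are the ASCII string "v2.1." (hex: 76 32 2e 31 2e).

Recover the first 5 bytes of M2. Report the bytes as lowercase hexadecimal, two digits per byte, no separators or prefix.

2420c16bcb

First, E_a ⊕ E_b = (M1 ⊕ K) ⊕ (M2 ⊕ K) = M1 ⊕ M2, so the key drops out. Then M2 = (M1 ⊕ M2) ⊕ M1 over the first 5 bytes.
byte 0: (c3 XOR 91) XOR 76 = 52 XOR 76 = 24
byte 1: (17 XOR 05) XOR 32 = 12 XOR 32 = 20
byte 2: (b2 XOR 5d) XOR 2e = ef XOR 2e = c1
byte 3: (a4 XOR fe) XOR 31 = 5a XOR 31 = 6b
byte 4: (23 XOR c6) XOR 2e = e5 XOR 2e = cb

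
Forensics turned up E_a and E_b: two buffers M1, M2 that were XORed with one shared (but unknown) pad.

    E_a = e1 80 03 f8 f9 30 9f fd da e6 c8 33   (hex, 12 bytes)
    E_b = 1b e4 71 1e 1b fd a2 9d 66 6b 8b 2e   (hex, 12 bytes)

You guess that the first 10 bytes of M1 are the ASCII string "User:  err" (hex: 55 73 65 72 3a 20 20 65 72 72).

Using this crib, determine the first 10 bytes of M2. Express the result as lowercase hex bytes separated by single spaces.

First, E_a ⊕ E_b = (M1 ⊕ K) ⊕ (M2 ⊕ K) = M1 ⊕ M2, so the key drops out. Then M2 = (M1 ⊕ M2) ⊕ M1 over the first 10 bytes.
byte 0: (e1 ⊕ 1b) ⊕ 55 = fa ⊕ 55 = af
byte 1: (80 ⊕ e4) ⊕ 73 = 64 ⊕ 73 = 17
byte 2: (03 ⊕ 71) ⊕ 65 = 72 ⊕ 65 = 17
byte 3: (f8 ⊕ 1e) ⊕ 72 = e6 ⊕ 72 = 94
byte 4: (f9 ⊕ 1b) ⊕ 3a = e2 ⊕ 3a = d8
byte 5: (30 ⊕ fd) ⊕ 20 = cd ⊕ 20 = ed
byte 6: (9f ⊕ a2) ⊕ 20 = 3d ⊕ 20 = 1d
byte 7: (fd ⊕ 9d) ⊕ 65 = 60 ⊕ 65 = 05
byte 8: (da ⊕ 66) ⊕ 72 = bc ⊕ 72 = ce
byte 9: (e6 ⊕ 6b) ⊕ 72 = 8d ⊕ 72 = ff

af 17 17 94 d8 ed 1d 05 ce ff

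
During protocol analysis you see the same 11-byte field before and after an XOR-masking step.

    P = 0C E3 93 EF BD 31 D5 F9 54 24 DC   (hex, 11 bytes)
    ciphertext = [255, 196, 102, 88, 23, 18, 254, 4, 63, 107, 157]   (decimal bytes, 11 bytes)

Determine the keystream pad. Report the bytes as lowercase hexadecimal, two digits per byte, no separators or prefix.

f327f5b7aa232bfd6b4f41

Since ciphertext = P ⊕ pad, XORing both sides with P gives pad = P ⊕ ciphertext.
0c ⊕ ff = f3
e3 ⊕ c4 = 27
93 ⊕ 66 = f5
ef ⊕ 58 = b7
bd ⊕ 17 = aa
31 ⊕ 12 = 23
d5 ⊕ fe = 2b
f9 ⊕ 04 = fd
54 ⊕ 3f = 6b
24 ⊕ 6b = 4f
dc ⊕ 9d = 41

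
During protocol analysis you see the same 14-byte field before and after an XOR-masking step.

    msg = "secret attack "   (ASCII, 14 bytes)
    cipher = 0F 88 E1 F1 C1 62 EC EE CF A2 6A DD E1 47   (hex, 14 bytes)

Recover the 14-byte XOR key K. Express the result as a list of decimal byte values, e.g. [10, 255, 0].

Since cipher = msg ⊕ K, XORing both sides with msg gives K = msg ⊕ cipher.
byte 0: 73 ⊕ 0f = 7c
byte 1: 65 ⊕ 88 = ed
byte 2: 63 ⊕ e1 = 82
byte 3: 72 ⊕ f1 = 83
byte 4: 65 ⊕ c1 = a4
byte 5: 74 ⊕ 62 = 16
byte 6: 20 ⊕ ec = cc
byte 7: 61 ⊕ ee = 8f
byte 8: 74 ⊕ cf = bb
byte 9: 74 ⊕ a2 = d6
byte 10: 61 ⊕ 6a = 0b
byte 11: 63 ⊕ dd = be
byte 12: 6b ⊕ e1 = 8a
byte 13: 20 ⊕ 47 = 67

[124, 237, 130, 131, 164, 22, 204, 143, 187, 214, 11, 190, 138, 103]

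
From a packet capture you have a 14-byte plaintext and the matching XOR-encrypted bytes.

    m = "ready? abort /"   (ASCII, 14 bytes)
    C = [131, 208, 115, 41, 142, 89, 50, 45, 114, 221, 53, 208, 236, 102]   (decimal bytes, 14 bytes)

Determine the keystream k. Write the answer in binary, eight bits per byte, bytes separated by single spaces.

Since C = m ⊕ k, XORing both sides with m gives k = m ⊕ C.
72 ⊕ 83 = f1
65 ⊕ d0 = b5
61 ⊕ 73 = 12
64 ⊕ 29 = 4d
79 ⊕ 8e = f7
3f ⊕ 59 = 66
20 ⊕ 32 = 12
61 ⊕ 2d = 4c
62 ⊕ 72 = 10
6f ⊕ dd = b2
72 ⊕ 35 = 47
74 ⊕ d0 = a4
20 ⊕ ec = cc
2f ⊕ 66 = 49

11110001 10110101 00010010 01001101 11110111 01100110 00010010 01001100 00010000 10110010 01000111 10100100 11001100 01001001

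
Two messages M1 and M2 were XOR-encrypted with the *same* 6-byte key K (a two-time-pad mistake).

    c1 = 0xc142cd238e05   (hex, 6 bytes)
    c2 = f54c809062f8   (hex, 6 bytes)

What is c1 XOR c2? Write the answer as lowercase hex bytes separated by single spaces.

c1 ⊕ c2 = (M1 ⊕ K) ⊕ (M2 ⊕ K) = M1 ⊕ M2 — the shared key cancels under XOR.
c1 ^ f5 = 34
42 ^ 4c = 0e
cd ^ 80 = 4d
23 ^ 90 = b3
8e ^ 62 = ec
05 ^ f8 = fd

34 0e 4d b3 ec fd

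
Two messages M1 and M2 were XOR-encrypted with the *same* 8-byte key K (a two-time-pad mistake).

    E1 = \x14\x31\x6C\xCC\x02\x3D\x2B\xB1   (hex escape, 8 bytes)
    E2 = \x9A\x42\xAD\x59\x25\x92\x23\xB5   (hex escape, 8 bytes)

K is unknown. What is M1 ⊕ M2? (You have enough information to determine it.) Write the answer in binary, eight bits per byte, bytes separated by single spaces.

10001110 01110011 11000001 10010101 00100111 10101111 00001000 00000100

E1 ⊕ E2 = (M1 ⊕ K) ⊕ (M2 ⊕ K) = M1 ⊕ M2 — the shared key cancels under XOR.
byte 0:  20 XOR 154 = 142
byte 1:  49 XOR  66 = 115
byte 2: 108 XOR 173 = 193
byte 3: 204 XOR  89 = 149
byte 4:   2 XOR  37 =  39
byte 5:  61 XOR 146 = 175
byte 6:  43 XOR  35 =   8
byte 7: 177 XOR 181 =   4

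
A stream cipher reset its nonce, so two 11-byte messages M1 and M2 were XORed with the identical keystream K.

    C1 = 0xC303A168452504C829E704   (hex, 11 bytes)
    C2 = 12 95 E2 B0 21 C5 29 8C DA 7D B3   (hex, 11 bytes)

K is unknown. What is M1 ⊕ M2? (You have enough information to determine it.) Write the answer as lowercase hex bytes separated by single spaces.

d1 96 43 d8 64 e0 2d 44 f3 9a b7

C1 ⊕ C2 = (M1 ⊕ K) ⊕ (M2 ⊕ K) = M1 ⊕ M2 — the shared key cancels under XOR.
byte 0: c3 ⊕ 12 = d1
byte 1: 03 ⊕ 95 = 96
byte 2: a1 ⊕ e2 = 43
byte 3: 68 ⊕ b0 = d8
byte 4: 45 ⊕ 21 = 64
byte 5: 25 ⊕ c5 = e0
byte 6: 04 ⊕ 29 = 2d
byte 7: c8 ⊕ 8c = 44
byte 8: 29 ⊕ da = f3
byte 9: e7 ⊕ 7d = 9a
byte 10: 04 ⊕ b3 = b7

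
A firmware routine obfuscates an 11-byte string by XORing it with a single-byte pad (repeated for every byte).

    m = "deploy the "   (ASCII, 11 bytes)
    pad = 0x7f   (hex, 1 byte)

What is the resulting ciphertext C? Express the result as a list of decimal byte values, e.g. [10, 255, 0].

[27, 26, 15, 19, 16, 6, 95, 11, 23, 26, 95]

The 1-byte key repeats, so the effective keystream is 7f 7f 7f 7f 7f 7f 7f 7f 7f 7f 7f.
byte 0: 64 ⊕ 7f = 1b
byte 1: 65 ⊕ 7f = 1a
byte 2: 70 ⊕ 7f = 0f
byte 3: 6c ⊕ 7f = 13
byte 4: 6f ⊕ 7f = 10
byte 5: 79 ⊕ 7f = 06
byte 6: 20 ⊕ 7f = 5f
byte 7: 74 ⊕ 7f = 0b
byte 8: 68 ⊕ 7f = 17
byte 9: 65 ⊕ 7f = 1a
byte 10: 20 ⊕ 7f = 5f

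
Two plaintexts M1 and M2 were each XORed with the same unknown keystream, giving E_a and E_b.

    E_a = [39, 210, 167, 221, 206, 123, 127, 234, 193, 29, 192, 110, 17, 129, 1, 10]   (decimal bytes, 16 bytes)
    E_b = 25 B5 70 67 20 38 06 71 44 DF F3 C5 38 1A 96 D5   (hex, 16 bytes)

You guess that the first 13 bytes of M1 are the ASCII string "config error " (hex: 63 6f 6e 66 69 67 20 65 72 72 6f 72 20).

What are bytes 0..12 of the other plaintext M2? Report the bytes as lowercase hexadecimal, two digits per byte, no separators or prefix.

6108b9dc872459fef7b05cd909

First, E_a ⊕ E_b = (M1 ⊕ K) ⊕ (M2 ⊕ K) = M1 ⊕ M2, so the key drops out. Then M2 = (M1 ⊕ M2) ⊕ M1 over the first 13 bytes.
byte 0: (27 ⊕ 25) ⊕ 63 = 02 ⊕ 63 = 61
byte 1: (d2 ⊕ b5) ⊕ 6f = 67 ⊕ 6f = 08
byte 2: (a7 ⊕ 70) ⊕ 6e = d7 ⊕ 6e = b9
byte 3: (dd ⊕ 67) ⊕ 66 = ba ⊕ 66 = dc
byte 4: (ce ⊕ 20) ⊕ 69 = ee ⊕ 69 = 87
byte 5: (7b ⊕ 38) ⊕ 67 = 43 ⊕ 67 = 24
byte 6: (7f ⊕ 06) ⊕ 20 = 79 ⊕ 20 = 59
byte 7: (ea ⊕ 71) ⊕ 65 = 9b ⊕ 65 = fe
byte 8: (c1 ⊕ 44) ⊕ 72 = 85 ⊕ 72 = f7
byte 9: (1d ⊕ df) ⊕ 72 = c2 ⊕ 72 = b0
byte 10: (c0 ⊕ f3) ⊕ 6f = 33 ⊕ 6f = 5c
byte 11: (6e ⊕ c5) ⊕ 72 = ab ⊕ 72 = d9
byte 12: (11 ⊕ 38) ⊕ 20 = 29 ⊕ 20 = 09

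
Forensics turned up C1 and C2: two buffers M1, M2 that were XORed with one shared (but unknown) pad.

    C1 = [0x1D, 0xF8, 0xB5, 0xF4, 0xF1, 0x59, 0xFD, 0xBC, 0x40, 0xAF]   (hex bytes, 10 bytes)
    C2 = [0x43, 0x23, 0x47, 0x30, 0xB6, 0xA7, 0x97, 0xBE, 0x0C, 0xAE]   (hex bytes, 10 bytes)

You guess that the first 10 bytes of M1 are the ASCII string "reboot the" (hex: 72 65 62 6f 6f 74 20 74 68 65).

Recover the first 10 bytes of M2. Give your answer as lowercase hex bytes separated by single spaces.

2c be 90 ab 28 8a 4a 76 24 64

First, C1 ⊕ C2 = (M1 ⊕ K) ⊕ (M2 ⊕ K) = M1 ⊕ M2, so the key drops out. Then M2 = (M1 ⊕ M2) ⊕ M1 over the first 10 bytes.
byte 0: (1d xor 43) xor 72 = 5e xor 72 = 2c
byte 1: (f8 xor 23) xor 65 = db xor 65 = be
byte 2: (b5 xor 47) xor 62 = f2 xor 62 = 90
byte 3: (f4 xor 30) xor 6f = c4 xor 6f = ab
byte 4: (f1 xor b6) xor 6f = 47 xor 6f = 28
byte 5: (59 xor a7) xor 74 = fe xor 74 = 8a
byte 6: (fd xor 97) xor 20 = 6a xor 20 = 4a
byte 7: (bc xor be) xor 74 = 02 xor 74 = 76
byte 8: (40 xor 0c) xor 68 = 4c xor 68 = 24
byte 9: (af xor ae) xor 65 = 01 xor 65 = 64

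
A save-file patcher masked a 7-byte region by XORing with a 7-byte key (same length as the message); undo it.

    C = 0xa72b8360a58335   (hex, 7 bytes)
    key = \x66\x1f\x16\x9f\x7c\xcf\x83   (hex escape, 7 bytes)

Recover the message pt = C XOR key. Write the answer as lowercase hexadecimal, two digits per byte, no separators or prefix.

byte 0: 167 xor 102 = 193
byte 1:  43 xor  31 =  52
byte 2: 131 xor  22 = 149
byte 3:  96 xor 159 = 255
byte 4: 165 xor 124 = 217
byte 5: 131 xor 207 =  76
byte 6:  53 xor 131 = 182

c13495ffd94cb6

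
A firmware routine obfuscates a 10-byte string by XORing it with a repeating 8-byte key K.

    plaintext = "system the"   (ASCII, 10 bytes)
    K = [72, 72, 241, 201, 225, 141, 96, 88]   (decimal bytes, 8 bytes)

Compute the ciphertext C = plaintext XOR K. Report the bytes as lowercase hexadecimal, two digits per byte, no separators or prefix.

The 8-byte key repeats, so the effective keystream is 48 48 f1 c9 e1 8d 60 58 48 48.
byte 0: 01110011 XOR 01001000 = 00111011
byte 1: 01111001 XOR 01001000 = 00110001
byte 2: 01110011 XOR 11110001 = 10000010
byte 3: 01110100 XOR 11001001 = 10111101
byte 4: 01100101 XOR 11100001 = 10000100
byte 5: 01101101 XOR 10001101 = 11100000
byte 6: 00100000 XOR 01100000 = 01000000
byte 7: 01110100 XOR 01011000 = 00101100
byte 8: 01101000 XOR 01001000 = 00100000
byte 9: 01100101 XOR 01001000 = 00101101

3b3182bd84e0402c202d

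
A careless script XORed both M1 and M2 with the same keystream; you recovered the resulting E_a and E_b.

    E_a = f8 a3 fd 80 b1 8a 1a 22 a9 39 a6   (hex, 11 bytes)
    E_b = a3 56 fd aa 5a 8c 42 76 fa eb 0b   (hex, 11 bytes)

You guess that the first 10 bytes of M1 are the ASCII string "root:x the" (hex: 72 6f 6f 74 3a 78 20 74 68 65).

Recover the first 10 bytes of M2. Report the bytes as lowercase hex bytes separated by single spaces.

29 9a 6f 5e d1 7e 78 20 3b b7

First, E_a ⊕ E_b = (M1 ⊕ K) ⊕ (M2 ⊕ K) = M1 ⊕ M2, so the key drops out. Then M2 = (M1 ⊕ M2) ⊕ M1 over the first 10 bytes.
byte 0: (f8 ^ a3) ^ 72 = 5b ^ 72 = 29
byte 1: (a3 ^ 56) ^ 6f = f5 ^ 6f = 9a
byte 2: (fd ^ fd) ^ 6f = 00 ^ 6f = 6f
byte 3: (80 ^ aa) ^ 74 = 2a ^ 74 = 5e
byte 4: (b1 ^ 5a) ^ 3a = eb ^ 3a = d1
byte 5: (8a ^ 8c) ^ 78 = 06 ^ 78 = 7e
byte 6: (1a ^ 42) ^ 20 = 58 ^ 20 = 78
byte 7: (22 ^ 76) ^ 74 = 54 ^ 74 = 20
byte 8: (a9 ^ fa) ^ 68 = 53 ^ 68 = 3b
byte 9: (39 ^ eb) ^ 65 = d2 ^ 65 = b7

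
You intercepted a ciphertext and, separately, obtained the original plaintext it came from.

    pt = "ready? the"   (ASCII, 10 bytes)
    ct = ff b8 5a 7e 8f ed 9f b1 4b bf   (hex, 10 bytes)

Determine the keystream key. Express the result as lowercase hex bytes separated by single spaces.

8d dd 3b 1a f6 d2 bf c5 23 da

Since ct = pt ⊕ key, XORing both sides with pt gives key = pt ⊕ ct.
01110010 ^ 11111111 = 10001101
01100101 ^ 10111000 = 11011101
01100001 ^ 01011010 = 00111011
01100100 ^ 01111110 = 00011010
01111001 ^ 10001111 = 11110110
00111111 ^ 11101101 = 11010010
00100000 ^ 10011111 = 10111111
01110100 ^ 10110001 = 11000101
01101000 ^ 01001011 = 00100011
01100101 ^ 10111111 = 11011010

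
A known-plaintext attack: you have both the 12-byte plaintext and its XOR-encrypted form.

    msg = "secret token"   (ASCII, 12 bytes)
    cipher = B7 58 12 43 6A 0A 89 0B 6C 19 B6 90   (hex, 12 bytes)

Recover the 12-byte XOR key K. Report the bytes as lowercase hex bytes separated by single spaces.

c4 3d 71 31 0f 7e a9 7f 03 72 d3 fe

Since cipher = msg ⊕ K, XORing both sides with msg gives K = msg ⊕ cipher.
73 xor b7 = c4
65 xor 58 = 3d
63 xor 12 = 71
72 xor 43 = 31
65 xor 6a = 0f
74 xor 0a = 7e
20 xor 89 = a9
74 xor 0b = 7f
6f xor 6c = 03
6b xor 19 = 72
65 xor b6 = d3
6e xor 90 = fe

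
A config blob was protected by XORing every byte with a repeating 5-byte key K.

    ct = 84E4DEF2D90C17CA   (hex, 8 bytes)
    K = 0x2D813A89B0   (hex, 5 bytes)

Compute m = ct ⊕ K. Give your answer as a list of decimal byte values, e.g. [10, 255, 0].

[169, 101, 228, 123, 105, 33, 150, 240]

The 5-byte key repeats, so the effective keystream is 2d 81 3a 89 b0 2d 81 3a.
byte 0: 132 xor  45 = 169
byte 1: 228 xor 129 = 101
byte 2: 222 xor  58 = 228
byte 3: 242 xor 137 = 123
byte 4: 217 xor 176 = 105
byte 5:  12 xor  45 =  33
byte 6:  23 xor 129 = 150
byte 7: 202 xor  58 = 240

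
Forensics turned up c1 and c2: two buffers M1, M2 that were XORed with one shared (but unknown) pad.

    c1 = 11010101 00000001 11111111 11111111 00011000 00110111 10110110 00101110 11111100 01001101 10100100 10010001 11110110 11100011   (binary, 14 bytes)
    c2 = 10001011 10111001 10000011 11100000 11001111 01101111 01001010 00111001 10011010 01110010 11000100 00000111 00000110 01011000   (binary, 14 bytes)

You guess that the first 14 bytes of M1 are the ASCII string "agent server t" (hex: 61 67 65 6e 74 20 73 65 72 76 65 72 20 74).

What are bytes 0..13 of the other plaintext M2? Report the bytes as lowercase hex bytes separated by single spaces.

3f df 19 71 a3 78 8f 72 14 49 05 e4 d0 cf

First, c1 ⊕ c2 = (M1 ⊕ K) ⊕ (M2 ⊕ K) = M1 ⊕ M2, so the key drops out. Then M2 = (M1 ⊕ M2) ⊕ M1 over the first 14 bytes.
byte 0: (d5 ⊕ 8b) ⊕ 61 = 5e ⊕ 61 = 3f
byte 1: (01 ⊕ b9) ⊕ 67 = b8 ⊕ 67 = df
byte 2: (ff ⊕ 83) ⊕ 65 = 7c ⊕ 65 = 19
byte 3: (ff ⊕ e0) ⊕ 6e = 1f ⊕ 6e = 71
byte 4: (18 ⊕ cf) ⊕ 74 = d7 ⊕ 74 = a3
byte 5: (37 ⊕ 6f) ⊕ 20 = 58 ⊕ 20 = 78
byte 6: (b6 ⊕ 4a) ⊕ 73 = fc ⊕ 73 = 8f
byte 7: (2e ⊕ 39) ⊕ 65 = 17 ⊕ 65 = 72
byte 8: (fc ⊕ 9a) ⊕ 72 = 66 ⊕ 72 = 14
byte 9: (4d ⊕ 72) ⊕ 76 = 3f ⊕ 76 = 49
byte 10: (a4 ⊕ c4) ⊕ 65 = 60 ⊕ 65 = 05
byte 11: (91 ⊕ 07) ⊕ 72 = 96 ⊕ 72 = e4
byte 12: (f6 ⊕ 06) ⊕ 20 = f0 ⊕ 20 = d0
byte 13: (e3 ⊕ 58) ⊕ 74 = bb ⊕ 74 = cf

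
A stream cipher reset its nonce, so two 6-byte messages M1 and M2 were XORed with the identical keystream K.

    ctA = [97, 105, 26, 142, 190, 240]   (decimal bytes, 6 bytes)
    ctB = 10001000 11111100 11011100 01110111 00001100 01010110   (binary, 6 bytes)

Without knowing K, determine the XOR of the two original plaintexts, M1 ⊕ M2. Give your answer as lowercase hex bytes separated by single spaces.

ctA ⊕ ctB = (M1 ⊕ K) ⊕ (M2 ⊕ K) = M1 ⊕ M2 — the shared key cancels under XOR.
01100001 ^ 10001000 = 11101001
01101001 ^ 11111100 = 10010101
00011010 ^ 11011100 = 11000110
10001110 ^ 01110111 = 11111001
10111110 ^ 00001100 = 10110010
11110000 ^ 01010110 = 10100110

e9 95 c6 f9 b2 a6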